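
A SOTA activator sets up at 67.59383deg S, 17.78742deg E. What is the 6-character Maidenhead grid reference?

Offset from 180°W / 90°S: lon 197.7874°, lat 22.4062°.
Field: 197.7874/20 → 9 → J, 22.4062/10 → 2 → C; chars JC.
Square: 17.7874/2 → 8, 2.4062/1 → 2; chars 82.
Subsquare: 1.7874/0.0833333 → 21 → v, 0.4062/0.0416667 → 9 → j; chars vj.

JC82vj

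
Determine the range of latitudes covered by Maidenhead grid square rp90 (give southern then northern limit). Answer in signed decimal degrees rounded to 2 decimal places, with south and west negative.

60.00, 61.00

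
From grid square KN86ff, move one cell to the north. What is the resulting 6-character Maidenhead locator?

KN86fg

Latitude subsquare f = 5; +1 → 6 = g.
The longitude characters are unchanged.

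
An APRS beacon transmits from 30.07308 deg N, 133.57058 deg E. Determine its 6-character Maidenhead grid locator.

Add 180° to longitude and 90° to latitude: 313.5706, 120.0731.
Field: 313.5706/20 → 15 → P, 120.0731/10 → 12 → M; chars PM.
Square: 13.5706/2 → 6, 0.0731/1 → 0; chars 60.
Subsquare: 1.5706/0.0833333 → 18 → s, 0.0731/0.0416667 → 1 → b; chars sb.

PM60sb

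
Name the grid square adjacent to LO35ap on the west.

Longitude subsquare a = 0; −1 → -1, wraps to 23 = x, carry into square.
Longitude square 3; −1 → 2.
The latitude characters are unchanged.

LO25xp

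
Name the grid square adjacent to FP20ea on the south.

FO29ex

Latitude subsquare a = 0; −1 → -1, wraps to 23 = x, carry into square.
Latitude square 0; −1 → -1, wraps to 9, carry into field.
Latitude field P = 15; −1 → 14 = O.
The longitude characters are unchanged.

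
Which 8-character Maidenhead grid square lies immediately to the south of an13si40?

Latitude extended square 0; −1 → -1, wraps to 9, carry into subsquare.
Latitude subsquare i = 8; −1 → 7 = h.
The longitude characters are unchanged.

AN13sh49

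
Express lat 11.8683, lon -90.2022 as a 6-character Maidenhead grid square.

EK41vu

Add 180° to longitude and 90° to latitude: 89.7978, 101.8683.
Field: 89.7978/20 → 4 → E, 101.8683/10 → 10 → K; chars EK.
Square: 9.7978/2 → 4, 1.8683/1 → 1; chars 41.
Subsquare: 1.7978/0.0833333 → 21 → v, 0.8683/0.0416667 → 20 → u; chars vu.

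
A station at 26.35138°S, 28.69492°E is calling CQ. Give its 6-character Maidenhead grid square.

KG43ip

Add 180° to longitude and 90° to latitude: 208.6949, 63.6486.
Field: 208.6949/20 → 10 → K, 63.6486/10 → 6 → G; chars KG.
Square: 8.6949/2 → 4, 3.6486/1 → 3; chars 43.
Subsquare: 0.6949/0.0833333 → 8 → i, 0.6486/0.0416667 → 15 → p; chars ip.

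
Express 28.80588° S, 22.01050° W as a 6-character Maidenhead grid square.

HG81xe

Offset from 180°W / 90°S: lon 157.9895°, lat 61.1941°.
Field: lon ⌊157.9895/20⌋ = 7 → H; lat ⌊61.1941/10⌋ = 6 → G.
Square: lon ⌊17.9895/2⌋ = 8; lat ⌊1.1941/1⌋ = 1.
Subsquare: lon ⌊1.9895/0.0833333⌋ = 23 → x; lat ⌊0.1941/0.0416667⌋ = 4 → e.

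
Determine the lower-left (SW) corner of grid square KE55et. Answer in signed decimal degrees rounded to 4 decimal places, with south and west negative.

Field K=10, E=4: +10·20° lon, +4·10° lat → SW at lon 20°, lat -50°.
Square 5, 5: +5·2° lon, +5·1° lat → SW at lon 30°, lat -45°.
Subsquare e=4, t=19: +4·0.0833333° lon, +19·0.0416667° lat → SW at lon 30.3333°, lat -44.2083°.
latitude -44.2083, longitude 30.3333.

-44.2083, 30.3333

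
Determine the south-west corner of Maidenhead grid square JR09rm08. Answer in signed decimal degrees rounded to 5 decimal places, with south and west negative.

Field J=9, R=17: +9·20° lon, +17·10° lat → SW at lon 0°, lat 80°.
Square 0, 9: +0·2° lon, +9·1° lat → SW at lon 0°, lat 89°.
Subsquare r=17, m=12: +17·0.0833333° lon, +12·0.0416667° lat → SW at lon 1.41667°, lat 89.5°.
Extended square 0, 8: +0·0.00833333° lon, +8·0.00416667° lat → SW at lon 1.41667°, lat 89.5333°.
latitude 89.53333, longitude 1.41667.

89.53333, 1.41667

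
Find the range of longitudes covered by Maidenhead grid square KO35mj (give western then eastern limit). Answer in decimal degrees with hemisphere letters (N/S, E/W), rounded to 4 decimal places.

Field K=10, O=14: +10·20° lon, +14·10° lat → SW at lon 20°, lat 50°.
Square 3, 5: +3·2° lon, +5·1° lat → SW at lon 26°, lat 55°.
Subsquare m=12, j=9: +12·0.0833333° lon, +9·0.0416667° lat → SW at lon 27°, lat 55.375°.
Cell spans 0.0833333° lon × 0.0416667° lat.
west 27.0000° E, east 27.0833° E.

27.0000° E, 27.0833° E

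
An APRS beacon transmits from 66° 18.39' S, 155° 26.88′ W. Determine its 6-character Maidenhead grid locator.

Add 180° to longitude and 90° to latitude: 24.5520, 23.6935.
Field (20°×10°, letters A–R): lon ⌊24.5520/20⌋ = 1 → B; lat ⌊23.6935/10⌋ = 2 → C.
Square (2°×1°, digits 0–9): lon ⌊4.5520/2⌋ = 2; lat ⌊3.6935/1⌋ = 3.
Subsquare (5′×2.5′, letters a–x): lon ⌊0.5520/0.0833333⌋ = 6 → g; lat ⌊0.6935/0.0416667⌋ = 16 → q.

BC23gq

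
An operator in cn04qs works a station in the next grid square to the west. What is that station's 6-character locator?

Longitude subsquare q = 16; −1 → 15 = p.
The latitude characters are unchanged.

CN04ps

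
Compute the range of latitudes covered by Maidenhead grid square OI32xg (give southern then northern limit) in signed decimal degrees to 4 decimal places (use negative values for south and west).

Field O=14, I=8: +14·20° lon, +8·10° lat → SW at lon 100°, lat -10°.
Square 3, 2: +3·2° lon, +2·1° lat → SW at lon 106°, lat -8°.
Subsquare x=23, g=6: +23·0.0833333° lon, +6·0.0416667° lat → SW at lon 107.917°, lat -7.75°.
Cell spans 0.0833333° lon × 0.0416667° lat.
south -7.7500, north -7.7083.

-7.7500, -7.7083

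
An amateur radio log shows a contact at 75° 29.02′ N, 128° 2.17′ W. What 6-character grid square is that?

Add 180° to longitude and 90° to latitude: 51.9638, 165.4837.
Field: lon ⌊51.9638/20⌋ = 2 → C; lat ⌊165.4837/10⌋ = 16 → Q.
Square: lon ⌊11.9638/2⌋ = 5; lat ⌊5.4837/1⌋ = 5.
Subsquare: lon ⌊1.9638/0.0833333⌋ = 23 → x; lat ⌊0.4837/0.0416667⌋ = 11 → l.

CQ55xl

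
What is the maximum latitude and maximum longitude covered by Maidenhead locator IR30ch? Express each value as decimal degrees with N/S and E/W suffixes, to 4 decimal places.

80.3333° N, 13.7500° W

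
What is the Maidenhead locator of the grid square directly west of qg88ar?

QG78xr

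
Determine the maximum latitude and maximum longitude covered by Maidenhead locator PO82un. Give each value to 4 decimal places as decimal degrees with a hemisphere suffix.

52.5833° N, 137.7500° E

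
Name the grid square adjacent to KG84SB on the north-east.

KG84tc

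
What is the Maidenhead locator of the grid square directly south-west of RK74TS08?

Longitude extended square 0; −1 → -1, wraps to 9, carry into subsquare.
Longitude subsquare t = 19; −1 → 18 = s.
Latitude extended square 8; −1 → 7.

RK74ss97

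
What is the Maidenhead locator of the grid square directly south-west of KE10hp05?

Longitude extended square 0; −1 → -1, wraps to 9, carry into subsquare.
Longitude subsquare h = 7; −1 → 6 = g.
Latitude extended square 5; −1 → 4.

KE10gp94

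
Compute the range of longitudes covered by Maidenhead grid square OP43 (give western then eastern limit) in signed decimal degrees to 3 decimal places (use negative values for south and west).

Field O=14, P=15: +14·20° lon, +15·10° lat → SW at lon 100°, lat 60°.
Square 4, 3: +4·2° lon, +3·1° lat → SW at lon 108°, lat 63°.
Cell spans 2° lon × 1° lat.
west 108.000, east 110.000.

108.000, 110.000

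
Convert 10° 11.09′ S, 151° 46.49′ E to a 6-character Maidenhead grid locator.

QH59vt

Shift to the Maidenhead origin (180°W, 90°S): lon 331.7748, lat 79.8152.
Field (20°×10°, letters A–R): lon ⌊331.7748/20⌋ = 16 → Q; lat ⌊79.8152/10⌋ = 7 → H.
Square (2°×1°, digits 0–9): lon ⌊11.7748/2⌋ = 5; lat ⌊9.8152/1⌋ = 9.
Subsquare (5′×2.5′, letters a–x): lon ⌊1.7748/0.0833333⌋ = 21 → v; lat ⌊0.8152/0.0416667⌋ = 19 → t.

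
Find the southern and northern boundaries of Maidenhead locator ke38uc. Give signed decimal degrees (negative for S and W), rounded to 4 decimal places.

Field K=10, E=4: +10·20° lon, +4·10° lat → SW at lon 20°, lat -50°.
Square 3, 8: +3·2° lon, +8·1° lat → SW at lon 26°, lat -42°.
Subsquare u=20, c=2: +20·0.0833333° lon, +2·0.0416667° lat → SW at lon 27.6667°, lat -41.9167°.
Cell spans 0.0833333° lon × 0.0416667° lat.
south -41.9167, north -41.8750.

-41.9167, -41.8750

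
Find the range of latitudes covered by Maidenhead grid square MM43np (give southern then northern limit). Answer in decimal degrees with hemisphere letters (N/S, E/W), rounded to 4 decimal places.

33.6250° N, 33.6667° N

Field M=12, M=12: +12·20° lon, +12·10° lat → SW at lon 60°, lat 30°.
Square 4, 3: +4·2° lon, +3·1° lat → SW at lon 68°, lat 33°.
Subsquare n=13, p=15: +13·0.0833333° lon, +15·0.0416667° lat → SW at lon 69.0833°, lat 33.625°.
Cell spans 0.0833333° lon × 0.0416667° lat.
south 33.6250° N, north 33.6667° N.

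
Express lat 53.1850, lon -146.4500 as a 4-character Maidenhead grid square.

Add 180° to longitude and 90° to latitude: 33.55, 143.19.
Field: 33.55/20 → 1 → B, 143.19/10 → 14 → O; chars BO.
Square: 13.55/2 → 6, 3.19/1 → 3; chars 63.

BO63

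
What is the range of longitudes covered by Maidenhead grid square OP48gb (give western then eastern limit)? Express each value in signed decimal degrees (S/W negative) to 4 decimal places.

108.5000, 108.5833

Field O=14, P=15: +14·20° lon, +15·10° lat → SW at lon 100°, lat 60°.
Square 4, 8: +4·2° lon, +8·1° lat → SW at lon 108°, lat 68°.
Subsquare g=6, b=1: +6·0.0833333° lon, +1·0.0416667° lat → SW at lon 108.5°, lat 68.0417°.
Cell spans 0.0833333° lon × 0.0416667° lat.
west 108.5000, east 108.5833.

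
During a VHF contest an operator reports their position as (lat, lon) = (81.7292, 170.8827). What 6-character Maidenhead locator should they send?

RR51kr

Shift to the Maidenhead origin (180°W, 90°S): lon 350.8827, lat 171.7292.
Field: 350.8827/20 → 17 → R, 171.7292/10 → 17 → R; chars RR.
Square: 10.8827/2 → 5, 1.7292/1 → 1; chars 51.
Subsquare: 0.8827/0.0833333 → 10 → k, 0.7292/0.0416667 → 17 → r; chars kr.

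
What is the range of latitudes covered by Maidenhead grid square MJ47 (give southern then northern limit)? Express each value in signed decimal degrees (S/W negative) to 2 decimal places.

7.00, 8.00

Field M=12, J=9: +12·20° lon, +9·10° lat → SW at lon 60°, lat 0°.
Square 4, 7: +4·2° lon, +7·1° lat → SW at lon 68°, lat 7°.
Cell spans 2° lon × 1° lat.
south 7.00, north 8.00.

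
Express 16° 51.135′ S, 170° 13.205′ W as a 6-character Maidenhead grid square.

AH43vd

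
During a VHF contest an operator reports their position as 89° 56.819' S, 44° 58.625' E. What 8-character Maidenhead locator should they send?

LA20lb72

Offset from 180°W / 90°S: lon 224.97708°, lat 0.05302°.
Field: lon ⌊224.97708/20⌋ = 11 → L; lat ⌊0.05302/10⌋ = 0 → A.
Square: lon ⌊4.97708/2⌋ = 2; lat ⌊0.05302/1⌋ = 0.
Subsquare: lon ⌊0.97708/0.0833333⌋ = 11 → l; lat ⌊0.05302/0.0416667⌋ = 1 → b.
Extended square: lon ⌊0.06042/0.00833333⌋ = 7; lat ⌊0.01135/0.00416667⌋ = 2.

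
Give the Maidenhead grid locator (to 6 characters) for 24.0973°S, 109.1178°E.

OG45nv

Add 180° to longitude and 90° to latitude: 289.1178, 65.9027.
Field: 289.1178/20 → 14 → O, 65.9027/10 → 6 → G; chars OG.
Square: 9.1178/2 → 4, 5.9027/1 → 5; chars 45.
Subsquare: 1.1178/0.0833333 → 13 → n, 0.9027/0.0416667 → 21 → v; chars nv.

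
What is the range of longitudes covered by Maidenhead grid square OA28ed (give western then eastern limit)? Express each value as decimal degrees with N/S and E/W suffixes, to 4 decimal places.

Field O=14, A=0: +14·20° lon, +0·10° lat → SW at lon 100°, lat -90°.
Square 2, 8: +2·2° lon, +8·1° lat → SW at lon 104°, lat -82°.
Subsquare e=4, d=3: +4·0.0833333° lon, +3·0.0416667° lat → SW at lon 104.333°, lat -81.875°.
Cell spans 0.0833333° lon × 0.0416667° lat.
west 104.3333° E, east 104.4167° E.

104.3333° E, 104.4167° E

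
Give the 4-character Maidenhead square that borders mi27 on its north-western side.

Longitude square 2; −1 → 1.
Latitude square 7; +1 → 8.

MI18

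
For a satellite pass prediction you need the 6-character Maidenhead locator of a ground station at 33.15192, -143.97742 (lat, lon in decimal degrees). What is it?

Offset from 180°W / 90°S: lon 36.0226°, lat 123.1519°.
Field (20°×10°, letters A–R): lon ⌊36.0226/20⌋ = 1 → B; lat ⌊123.1519/10⌋ = 12 → M.
Square (2°×1°, digits 0–9): lon ⌊16.0226/2⌋ = 8; lat ⌊3.1519/1⌋ = 3.
Subsquare (5′×2.5′, letters a–x): lon ⌊0.0226/0.0833333⌋ = 0 → a; lat ⌊0.1519/0.0416667⌋ = 3 → d.

BM83ad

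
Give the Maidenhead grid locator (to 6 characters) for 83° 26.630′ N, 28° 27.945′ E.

Add 180° to longitude and 90° to latitude: 208.4658, 173.4438.
Field (20°×10°, letters A–R): 208.4658/20 → 10 → K, 173.4438/10 → 17 → R; chars KR.
Square (2°×1°, digits 0–9): 8.4658/2 → 4, 3.4438/1 → 3; chars 43.
Subsquare (5′×2.5′, letters a–x): 0.4658/0.0833333 → 5 → f, 0.4438/0.0416667 → 10 → k; chars fk.

KR43fk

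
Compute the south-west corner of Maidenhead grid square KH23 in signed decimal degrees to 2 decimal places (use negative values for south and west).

-17.00, 24.00

Field K=10, H=7: +10·20° lon, +7·10° lat → SW at lon 20°, lat -20°.
Square 2, 3: +2·2° lon, +3·1° lat → SW at lon 24°, lat -17°.
latitude -17.00, longitude 24.00.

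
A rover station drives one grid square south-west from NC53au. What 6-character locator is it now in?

Longitude subsquare a = 0; −1 → -1, wraps to 23 = x, carry into square.
Longitude square 5; −1 → 4.
Latitude subsquare u = 20; −1 → 19 = t.

NC43xt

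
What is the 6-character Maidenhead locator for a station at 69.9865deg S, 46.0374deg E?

LC30aa

Offset from 180°W / 90°S: lon 226.0374°, lat 20.0135°.
Field (20°×10°, letters A–R): 226.0374/20 → 11 → L, 20.0135/10 → 2 → C; chars LC.
Square (2°×1°, digits 0–9): 6.0374/2 → 3, 0.0135/1 → 0; chars 30.
Subsquare (5′×2.5′, letters a–x): 0.0374/0.0833333 → 0 → a, 0.0135/0.0416667 → 0 → a; chars aa.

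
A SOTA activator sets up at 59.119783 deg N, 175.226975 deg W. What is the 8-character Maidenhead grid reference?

AO29jc28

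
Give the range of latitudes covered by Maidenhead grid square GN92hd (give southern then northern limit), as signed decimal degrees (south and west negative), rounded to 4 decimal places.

42.1250, 42.1667

Field G=6, N=13: +6·20° lon, +13·10° lat → SW at lon -60°, lat 40°.
Square 9, 2: +9·2° lon, +2·1° lat → SW at lon -42°, lat 42°.
Subsquare h=7, d=3: +7·0.0833333° lon, +3·0.0416667° lat → SW at lon -41.4167°, lat 42.125°.
Cell spans 0.0833333° lon × 0.0416667° lat.
south 42.1250, north 42.1667.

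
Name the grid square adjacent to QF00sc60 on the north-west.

QF00sc51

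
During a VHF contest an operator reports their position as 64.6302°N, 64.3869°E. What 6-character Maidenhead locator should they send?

MP24ep

Add 180° to longitude and 90° to latitude: 244.3869, 154.6302.
Field: 244.3869/20 → 12 → M, 154.6302/10 → 15 → P; chars MP.
Square: 4.3869/2 → 2, 4.6302/1 → 4; chars 24.
Subsquare: 0.3869/0.0833333 → 4 → e, 0.6302/0.0416667 → 15 → p; chars ep.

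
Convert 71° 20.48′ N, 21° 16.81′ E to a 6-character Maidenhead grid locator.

Shift to the Maidenhead origin (180°W, 90°S): lon 201.2802, lat 161.3413.
Field (20°×10°, letters A–R): 201.2802/20 → 10 → K, 161.3413/10 → 16 → Q; chars KQ.
Square (2°×1°, digits 0–9): 1.2802/2 → 0, 1.3413/1 → 1; chars 01.
Subsquare (5′×2.5′, letters a–x): 1.2802/0.0833333 → 15 → p, 0.3413/0.0416667 → 8 → i; chars pi.

KQ01pi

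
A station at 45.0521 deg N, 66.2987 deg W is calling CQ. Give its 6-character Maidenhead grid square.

FN65ub

Offset from 180°W / 90°S: lon 113.7013°, lat 135.0521°.
Field: 113.7013/20 → 5 → F, 135.0521/10 → 13 → N; chars FN.
Square: 13.7013/2 → 6, 5.0521/1 → 5; chars 65.
Subsquare: 1.7013/0.0833333 → 20 → u, 0.0521/0.0416667 → 1 → b; chars ub.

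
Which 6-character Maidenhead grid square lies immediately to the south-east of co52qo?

Longitude subsquare q = 16; +1 → 17 = r.
Latitude subsquare o = 14; −1 → 13 = n.

CO52rn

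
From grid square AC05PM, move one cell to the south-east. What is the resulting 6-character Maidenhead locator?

AC05ql

Longitude subsquare p = 15; +1 → 16 = q.
Latitude subsquare m = 12; −1 → 11 = l.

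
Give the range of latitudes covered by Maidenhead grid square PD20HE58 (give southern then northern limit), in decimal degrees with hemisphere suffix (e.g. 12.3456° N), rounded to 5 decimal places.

59.80000° S, 59.79583° S

Field P=15, D=3: +15·20° lon, +3·10° lat → SW at lon 120°, lat -60°.
Square 2, 0: +2·2° lon, +0·1° lat → SW at lon 124°, lat -60°.
Subsquare h=7, e=4: +7·0.0833333° lon, +4·0.0416667° lat → SW at lon 124.583°, lat -59.8333°.
Extended square 5, 8: +5·0.00833333° lon, +8·0.00416667° lat → SW at lon 124.625°, lat -59.8°.
Cell spans 0.00833333° lon × 0.00416667° lat.
south 59.80000° S, north 59.79583° S.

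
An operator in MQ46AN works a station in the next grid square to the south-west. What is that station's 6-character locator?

MQ36xm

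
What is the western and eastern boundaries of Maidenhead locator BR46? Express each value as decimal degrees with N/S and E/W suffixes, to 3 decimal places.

152.000° W, 150.000° W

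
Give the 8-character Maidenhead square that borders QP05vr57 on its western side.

Longitude extended square 5; −1 → 4.
The latitude characters are unchanged.

QP05vr47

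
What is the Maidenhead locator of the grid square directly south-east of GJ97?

HJ06

Longitude square 9; +1 → 10, wraps to 0, carry into field.
Longitude field G = 6; +1 → 7 = H.
Latitude square 7; −1 → 6.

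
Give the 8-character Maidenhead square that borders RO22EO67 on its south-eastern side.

Longitude extended square 6; +1 → 7.
Latitude extended square 7; −1 → 6.

RO22eo76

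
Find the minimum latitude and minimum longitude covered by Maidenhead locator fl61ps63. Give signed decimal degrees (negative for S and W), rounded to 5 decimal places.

Field F=5, L=11: +5·20° lon, +11·10° lat → SW at lon -80°, lat 20°.
Square 6, 1: +6·2° lon, +1·1° lat → SW at lon -68°, lat 21°.
Subsquare p=15, s=18: +15·0.0833333° lon, +18·0.0416667° lat → SW at lon -66.75°, lat 21.75°.
Extended square 6, 3: +6·0.00833333° lon, +3·0.00416667° lat → SW at lon -66.7°, lat 21.7625°.
latitude 21.76250, longitude -66.70000.

21.76250, -66.70000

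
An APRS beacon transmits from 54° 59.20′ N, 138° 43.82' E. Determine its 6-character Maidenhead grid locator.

PO94ix

Offset from 180°W / 90°S: lon 318.7303°, lat 144.9867°.
Field: lon ⌊318.7303/20⌋ = 15 → P; lat ⌊144.9867/10⌋ = 14 → O.
Square: lon ⌊18.7303/2⌋ = 9; lat ⌊4.9867/1⌋ = 4.
Subsquare: lon ⌊0.7303/0.0833333⌋ = 8 → i; lat ⌊0.9867/0.0416667⌋ = 23 → x.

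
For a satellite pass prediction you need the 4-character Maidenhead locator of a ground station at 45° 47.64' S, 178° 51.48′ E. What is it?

RE94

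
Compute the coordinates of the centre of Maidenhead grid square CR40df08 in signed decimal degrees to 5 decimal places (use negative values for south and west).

Field C=2, R=17: +2·20° lon, +17·10° lat → SW at lon -140°, lat 80°.
Square 4, 0: +4·2° lon, +0·1° lat → SW at lon -132°, lat 80°.
Subsquare d=3, f=5: +3·0.0833333° lon, +5·0.0416667° lat → SW at lon -131.75°, lat 80.2083°.
Extended square 0, 8: +0·0.00833333° lon, +8·0.00416667° lat → SW at lon -131.75°, lat 80.2417°.
Cell spans 0.00833333° lon × 0.00416667° lat. Centre is SW corner plus half of each.
latitude 80.24375, longitude -131.74583.

80.24375, -131.74583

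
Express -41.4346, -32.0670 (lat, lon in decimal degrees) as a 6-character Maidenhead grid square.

HE38xn

Offset from 180°W / 90°S: lon 147.9330°, lat 48.5654°.
Field (20°×10°, letters A–R): lon ⌊147.9330/20⌋ = 7 → H; lat ⌊48.5654/10⌋ = 4 → E.
Square (2°×1°, digits 0–9): lon ⌊7.9330/2⌋ = 3; lat ⌊8.5654/1⌋ = 8.
Subsquare (5′×2.5′, letters a–x): lon ⌊1.9330/0.0833333⌋ = 23 → x; lat ⌊0.5654/0.0416667⌋ = 13 → n.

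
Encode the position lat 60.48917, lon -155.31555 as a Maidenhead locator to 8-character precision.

BP20il27

Offset from 180°W / 90°S: lon 24.68445°, lat 150.48917°.
Field (20°×10°, letters A–R): 24.68445/20 → 1 → B, 150.48917/10 → 15 → P; chars BP.
Square (2°×1°, digits 0–9): 4.68445/2 → 2, 0.48917/1 → 0; chars 20.
Subsquare (5′×2.5′, letters a–x): 0.68445/0.0833333 → 8 → i, 0.48917/0.0416667 → 11 → l; chars il.
Extended square (30″×15″, digits 0–9): 0.01778/0.00833333 → 2, 0.03084/0.00416667 → 7; chars 27.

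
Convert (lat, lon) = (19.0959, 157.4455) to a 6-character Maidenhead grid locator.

QK89rc

Shift to the Maidenhead origin (180°W, 90°S): lon 337.4455, lat 109.0959.
Field (20°×10°, letters A–R): lon ⌊337.4455/20⌋ = 16 → Q; lat ⌊109.0959/10⌋ = 10 → K.
Square (2°×1°, digits 0–9): lon ⌊17.4455/2⌋ = 8; lat ⌊9.0959/1⌋ = 9.
Subsquare (5′×2.5′, letters a–x): lon ⌊1.4455/0.0833333⌋ = 17 → r; lat ⌊0.0959/0.0416667⌋ = 2 → c.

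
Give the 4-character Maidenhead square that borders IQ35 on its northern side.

IQ36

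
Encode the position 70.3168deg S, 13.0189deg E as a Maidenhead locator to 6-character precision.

Shift to the Maidenhead origin (180°W, 90°S): lon 193.0189, lat 19.6832.
Field: lon ⌊193.0189/20⌋ = 9 → J; lat ⌊19.6832/10⌋ = 1 → B.
Square: lon ⌊13.0189/2⌋ = 6; lat ⌊9.6832/1⌋ = 9.
Subsquare: lon ⌊1.0189/0.0833333⌋ = 12 → m; lat ⌊0.6832/0.0416667⌋ = 16 → q.

JB69mq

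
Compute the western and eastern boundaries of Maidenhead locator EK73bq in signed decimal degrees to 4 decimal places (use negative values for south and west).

-85.9167, -85.8333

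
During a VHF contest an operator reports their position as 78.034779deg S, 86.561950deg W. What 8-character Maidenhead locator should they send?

EB61rx21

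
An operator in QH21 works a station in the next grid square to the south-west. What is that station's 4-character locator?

QH10

Longitude square 2; −1 → 1.
Latitude square 1; −1 → 0.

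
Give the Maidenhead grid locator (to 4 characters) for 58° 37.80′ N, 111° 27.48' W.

DO48

Add 180° to longitude and 90° to latitude: 68.54, 148.63.
Field: lon ⌊68.54/20⌋ = 3 → D; lat ⌊148.63/10⌋ = 14 → O.
Square: lon ⌊8.54/2⌋ = 4; lat ⌊8.63/1⌋ = 8.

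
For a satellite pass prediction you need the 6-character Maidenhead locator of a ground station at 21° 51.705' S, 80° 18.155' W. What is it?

EG98ud

Shift to the Maidenhead origin (180°W, 90°S): lon 99.6974, lat 68.1382.
Field: 99.6974/20 → 4 → E, 68.1382/10 → 6 → G; chars EG.
Square: 19.6974/2 → 9, 8.1382/1 → 8; chars 98.
Subsquare: 1.6974/0.0833333 → 20 → u, 0.1382/0.0416667 → 3 → d; chars ud.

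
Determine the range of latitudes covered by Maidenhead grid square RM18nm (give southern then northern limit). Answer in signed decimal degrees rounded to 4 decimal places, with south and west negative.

38.5000, 38.5417

Field R=17, M=12: +17·20° lon, +12·10° lat → SW at lon 160°, lat 30°.
Square 1, 8: +1·2° lon, +8·1° lat → SW at lon 162°, lat 38°.
Subsquare n=13, m=12: +13·0.0833333° lon, +12·0.0416667° lat → SW at lon 163.083°, lat 38.5°.
Cell spans 0.0833333° lon × 0.0416667° lat.
south 38.5000, north 38.5417.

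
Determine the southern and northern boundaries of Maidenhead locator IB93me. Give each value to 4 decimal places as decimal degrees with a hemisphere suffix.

Field I=8, B=1: +8·20° lon, +1·10° lat → SW at lon -20°, lat -80°.
Square 9, 3: +9·2° lon, +3·1° lat → SW at lon -2°, lat -77°.
Subsquare m=12, e=4: +12·0.0833333° lon, +4·0.0416667° lat → SW at lon -1°, lat -76.8333°.
Cell spans 0.0833333° lon × 0.0416667° lat.
south 76.8333° S, north 76.7917° S.

76.8333° S, 76.7917° S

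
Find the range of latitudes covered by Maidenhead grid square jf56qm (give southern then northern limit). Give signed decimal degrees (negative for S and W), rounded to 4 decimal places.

Field J=9, F=5: +9·20° lon, +5·10° lat → SW at lon 0°, lat -40°.
Square 5, 6: +5·2° lon, +6·1° lat → SW at lon 10°, lat -34°.
Subsquare q=16, m=12: +16·0.0833333° lon, +12·0.0416667° lat → SW at lon 11.3333°, lat -33.5°.
Cell spans 0.0833333° lon × 0.0416667° lat.
south -33.5000, north -33.4583.

-33.5000, -33.4583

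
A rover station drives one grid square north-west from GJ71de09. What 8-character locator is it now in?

Longitude extended square 0; −1 → -1, wraps to 9, carry into subsquare.
Longitude subsquare d = 3; −1 → 2 = c.
Latitude extended square 9; +1 → 10, wraps to 0, carry into subsquare.
Latitude subsquare e = 4; +1 → 5 = f.

GJ71cf90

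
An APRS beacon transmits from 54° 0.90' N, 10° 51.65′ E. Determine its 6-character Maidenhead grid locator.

JO54ka

Shift to the Maidenhead origin (180°W, 90°S): lon 190.8608, lat 144.0150.
Field (20°×10°, letters A–R): 190.8608/20 → 9 → J, 144.0150/10 → 14 → O; chars JO.
Square (2°×1°, digits 0–9): 10.8608/2 → 5, 4.0150/1 → 4; chars 54.
Subsquare (5′×2.5′, letters a–x): 0.8608/0.0833333 → 10 → k, 0.0150/0.0416667 → 0 → a; chars ka.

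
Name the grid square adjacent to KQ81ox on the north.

KQ82oa

Latitude subsquare x = 23; +1 → 24, wraps to 0 = a, carry into square.
Latitude square 1; +1 → 2.
The longitude characters are unchanged.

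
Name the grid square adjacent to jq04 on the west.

Longitude square 0; −1 → -1, wraps to 9, carry into field.
Longitude field J = 9; −1 → 8 = I.
The latitude characters are unchanged.

IQ94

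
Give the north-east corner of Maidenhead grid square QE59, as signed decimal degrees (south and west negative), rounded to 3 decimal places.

-40.000, 152.000

Field Q=16, E=4: +16·20° lon, +4·10° lat → SW at lon 140°, lat -50°.
Square 5, 9: +5·2° lon, +9·1° lat → SW at lon 150°, lat -41°.
Cell spans 2° lon × 1° lat. NE corner is SW corner plus one full cell.
latitude -40.000, longitude 152.000.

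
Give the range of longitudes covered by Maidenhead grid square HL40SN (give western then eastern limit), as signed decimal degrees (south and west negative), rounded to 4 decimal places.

-30.5000, -30.4167

Field H=7, L=11: +7·20° lon, +11·10° lat → SW at lon -40°, lat 20°.
Square 4, 0: +4·2° lon, +0·1° lat → SW at lon -32°, lat 20°.
Subsquare s=18, n=13: +18·0.0833333° lon, +13·0.0416667° lat → SW at lon -30.5°, lat 20.5417°.
Cell spans 0.0833333° lon × 0.0416667° lat.
west -30.5000, east -30.4167.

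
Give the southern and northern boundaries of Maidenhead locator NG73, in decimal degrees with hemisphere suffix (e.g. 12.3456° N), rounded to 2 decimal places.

Field N=13, G=6: +13·20° lon, +6·10° lat → SW at lon 80°, lat -30°.
Square 7, 3: +7·2° lon, +3·1° lat → SW at lon 94°, lat -27°.
Cell spans 2° lon × 1° lat.
south 27.00° S, north 26.00° S.

27.00° S, 26.00° S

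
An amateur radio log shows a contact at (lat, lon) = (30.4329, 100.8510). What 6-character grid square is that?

OM00kk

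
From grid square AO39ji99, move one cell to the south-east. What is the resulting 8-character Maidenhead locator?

Longitude extended square 9; +1 → 10, wraps to 0, carry into subsquare.
Longitude subsquare j = 9; +1 → 10 = k.
Latitude extended square 9; −1 → 8.

AO39ki08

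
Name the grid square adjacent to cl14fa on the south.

Latitude subsquare a = 0; −1 → -1, wraps to 23 = x, carry into square.
Latitude square 4; −1 → 3.
The longitude characters are unchanged.

CL13fx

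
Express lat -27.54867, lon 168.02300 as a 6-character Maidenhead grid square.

RG42ak

Shift to the Maidenhead origin (180°W, 90°S): lon 348.0230, lat 62.4513.
Field (20°×10°, letters A–R): lon ⌊348.0230/20⌋ = 17 → R; lat ⌊62.4513/10⌋ = 6 → G.
Square (2°×1°, digits 0–9): lon ⌊8.0230/2⌋ = 4; lat ⌊2.4513/1⌋ = 2.
Subsquare (5′×2.5′, letters a–x): lon ⌊0.0230/0.0833333⌋ = 0 → a; lat ⌊0.4513/0.0416667⌋ = 10 → k.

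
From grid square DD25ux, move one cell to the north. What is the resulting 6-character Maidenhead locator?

Latitude subsquare x = 23; +1 → 24, wraps to 0 = a, carry into square.
Latitude square 5; +1 → 6.
The longitude characters are unchanged.

DD26ua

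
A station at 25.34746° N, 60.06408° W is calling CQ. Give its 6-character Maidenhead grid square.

FL95xi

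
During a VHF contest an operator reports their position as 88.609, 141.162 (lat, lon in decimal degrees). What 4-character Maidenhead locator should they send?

QR08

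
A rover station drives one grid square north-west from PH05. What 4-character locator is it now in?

OH96

Longitude square 0; −1 → -1, wraps to 9, carry into field.
Longitude field P = 15; −1 → 14 = O.
Latitude square 5; +1 → 6.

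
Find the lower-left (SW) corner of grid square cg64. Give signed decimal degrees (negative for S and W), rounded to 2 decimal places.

-26.00, -128.00

Field C=2, G=6: +2·20° lon, +6·10° lat → SW at lon -140°, lat -30°.
Square 6, 4: +6·2° lon, +4·1° lat → SW at lon -128°, lat -26°.
latitude -26.00, longitude -128.00.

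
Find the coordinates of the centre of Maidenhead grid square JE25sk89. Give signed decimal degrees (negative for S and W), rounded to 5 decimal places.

-44.54375, 5.57083

Field J=9, E=4: +9·20° lon, +4·10° lat → SW at lon 0°, lat -50°.
Square 2, 5: +2·2° lon, +5·1° lat → SW at lon 4°, lat -45°.
Subsquare s=18, k=10: +18·0.0833333° lon, +10·0.0416667° lat → SW at lon 5.5°, lat -44.5833°.
Extended square 8, 9: +8·0.00833333° lon, +9·0.00416667° lat → SW at lon 5.56667°, lat -44.5458°.
Cell spans 0.00833333° lon × 0.00416667° lat. Centre is SW corner plus half of each.
latitude -44.54375, longitude 5.57083.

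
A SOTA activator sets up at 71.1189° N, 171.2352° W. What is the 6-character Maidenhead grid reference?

Add 180° to longitude and 90° to latitude: 8.7648, 161.1189.
Field (20°×10°, letters A–R): lon ⌊8.7648/20⌋ = 0 → A; lat ⌊161.1189/10⌋ = 16 → Q.
Square (2°×1°, digits 0–9): lon ⌊8.7648/2⌋ = 4; lat ⌊1.1189/1⌋ = 1.
Subsquare (5′×2.5′, letters a–x): lon ⌊0.7648/0.0833333⌋ = 9 → j; lat ⌊0.1189/0.0416667⌋ = 2 → c.

AQ41jc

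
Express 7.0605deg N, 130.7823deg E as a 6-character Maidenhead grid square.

PJ57jb

Offset from 180°W / 90°S: lon 310.7823°, lat 97.0605°.
Field (20°×10°, letters A–R): 310.7823/20 → 15 → P, 97.0605/10 → 9 → J; chars PJ.
Square (2°×1°, digits 0–9): 10.7823/2 → 5, 7.0605/1 → 7; chars 57.
Subsquare (5′×2.5′, letters a–x): 0.7823/0.0833333 → 9 → j, 0.0605/0.0416667 → 1 → b; chars jb.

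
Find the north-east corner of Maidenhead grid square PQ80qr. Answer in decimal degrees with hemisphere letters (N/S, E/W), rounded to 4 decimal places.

70.7500° N, 137.4167° E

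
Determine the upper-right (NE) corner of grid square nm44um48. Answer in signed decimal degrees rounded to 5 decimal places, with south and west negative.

Field N=13, M=12: +13·20° lon, +12·10° lat → SW at lon 80°, lat 30°.
Square 4, 4: +4·2° lon, +4·1° lat → SW at lon 88°, lat 34°.
Subsquare u=20, m=12: +20·0.0833333° lon, +12·0.0416667° lat → SW at lon 89.6667°, lat 34.5°.
Extended square 4, 8: +4·0.00833333° lon, +8·0.00416667° lat → SW at lon 89.7°, lat 34.5333°.
Cell spans 0.00833333° lon × 0.00416667° lat. NE corner is SW corner plus one full cell.
latitude 34.53750, longitude 89.70833.

34.53750, 89.70833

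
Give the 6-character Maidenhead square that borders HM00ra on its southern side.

Latitude subsquare a = 0; −1 → -1, wraps to 23 = x, carry into square.
Latitude square 0; −1 → -1, wraps to 9, carry into field.
Latitude field M = 12; −1 → 11 = L.
The longitude characters are unchanged.

HL09rx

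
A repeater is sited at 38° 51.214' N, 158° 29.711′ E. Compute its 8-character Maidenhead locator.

Add 180° to longitude and 90° to latitude: 338.49518, 128.85357.
Field: 338.49518/20 → 16 → Q, 128.85357/10 → 12 → M; chars QM.
Square: 18.49518/2 → 9, 8.85357/1 → 8; chars 98.
Subsquare: 0.49518/0.0833333 → 5 → f, 0.85357/0.0416667 → 20 → u; chars fu.
Extended square: 0.07852/0.00833333 → 9, 0.02023/0.00416667 → 4; chars 94.

QM98fu94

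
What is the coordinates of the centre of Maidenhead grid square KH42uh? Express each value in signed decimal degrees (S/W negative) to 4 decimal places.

-17.6875, 29.7083

Field K=10, H=7: +10·20° lon, +7·10° lat → SW at lon 20°, lat -20°.
Square 4, 2: +4·2° lon, +2·1° lat → SW at lon 28°, lat -18°.
Subsquare u=20, h=7: +20·0.0833333° lon, +7·0.0416667° lat → SW at lon 29.6667°, lat -17.7083°.
Cell spans 0.0833333° lon × 0.0416667° lat. Centre is SW corner plus half of each.
latitude -17.6875, longitude 29.7083.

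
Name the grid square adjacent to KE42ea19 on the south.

Latitude extended square 9; −1 → 8.
The longitude characters are unchanged.

KE42ea18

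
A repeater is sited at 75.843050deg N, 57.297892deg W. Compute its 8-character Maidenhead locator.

GQ15iu42

Add 180° to longitude and 90° to latitude: 122.70211, 165.84305.
Field: lon ⌊122.70211/20⌋ = 6 → G; lat ⌊165.84305/10⌋ = 16 → Q.
Square: lon ⌊2.70211/2⌋ = 1; lat ⌊5.84305/1⌋ = 5.
Subsquare: lon ⌊0.70211/0.0833333⌋ = 8 → i; lat ⌊0.84305/0.0416667⌋ = 20 → u.
Extended square: lon ⌊0.03544/0.00833333⌋ = 4; lat ⌊0.00972/0.00416667⌋ = 2.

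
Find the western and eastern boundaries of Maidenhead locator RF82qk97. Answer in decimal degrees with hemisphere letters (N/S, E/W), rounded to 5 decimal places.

177.40833° E, 177.41667° E

Field R=17, F=5: +17·20° lon, +5·10° lat → SW at lon 160°, lat -40°.
Square 8, 2: +8·2° lon, +2·1° lat → SW at lon 176°, lat -38°.
Subsquare q=16, k=10: +16·0.0833333° lon, +10·0.0416667° lat → SW at lon 177.333°, lat -37.5833°.
Extended square 9, 7: +9·0.00833333° lon, +7·0.00416667° lat → SW at lon 177.408°, lat -37.5542°.
Cell spans 0.00833333° lon × 0.00416667° lat.
west 177.40833° E, east 177.41667° E.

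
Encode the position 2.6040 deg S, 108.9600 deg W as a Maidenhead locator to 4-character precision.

Shift to the Maidenhead origin (180°W, 90°S): lon 71.04, lat 87.40.
Field: lon ⌊71.04/20⌋ = 3 → D; lat ⌊87.40/10⌋ = 8 → I.
Square: lon ⌊11.04/2⌋ = 5; lat ⌊7.40/1⌋ = 7.

DI57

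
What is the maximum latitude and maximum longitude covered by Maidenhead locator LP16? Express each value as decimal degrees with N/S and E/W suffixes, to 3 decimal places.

67.000° N, 44.000° E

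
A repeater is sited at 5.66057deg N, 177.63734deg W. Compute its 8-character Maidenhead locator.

Add 180° to longitude and 90° to latitude: 2.36266, 95.66057.
Field: 2.36266/20 → 0 → A, 95.66057/10 → 9 → J; chars AJ.
Square: 2.36266/2 → 1, 5.66057/1 → 5; chars 15.
Subsquare: 0.36266/0.0833333 → 4 → e, 0.66057/0.0416667 → 15 → p; chars ep.
Extended square: 0.02933/0.00833333 → 3, 0.03557/0.00416667 → 8; chars 38.

AJ15ep38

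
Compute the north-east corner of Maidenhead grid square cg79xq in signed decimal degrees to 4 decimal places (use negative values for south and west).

-20.2917, -124.0000

Field C=2, G=6: +2·20° lon, +6·10° lat → SW at lon -140°, lat -30°.
Square 7, 9: +7·2° lon, +9·1° lat → SW at lon -126°, lat -21°.
Subsquare x=23, q=16: +23·0.0833333° lon, +16·0.0416667° lat → SW at lon -124.083°, lat -20.3333°.
Cell spans 0.0833333° lon × 0.0416667° lat. NE corner is SW corner plus one full cell.
latitude -20.2917, longitude -124.0000.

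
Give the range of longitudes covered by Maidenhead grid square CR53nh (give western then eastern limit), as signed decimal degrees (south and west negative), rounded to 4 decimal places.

-128.9167, -128.8333

Field C=2, R=17: +2·20° lon, +17·10° lat → SW at lon -140°, lat 80°.
Square 5, 3: +5·2° lon, +3·1° lat → SW at lon -130°, lat 83°.
Subsquare n=13, h=7: +13·0.0833333° lon, +7·0.0416667° lat → SW at lon -128.917°, lat 83.2917°.
Cell spans 0.0833333° lon × 0.0416667° lat.
west -128.9167, east -128.8333.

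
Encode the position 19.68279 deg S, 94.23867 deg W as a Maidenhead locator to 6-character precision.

Offset from 180°W / 90°S: lon 85.7613°, lat 70.3172°.
Field: 85.7613/20 → 4 → E, 70.3172/10 → 7 → H; chars EH.
Square: 5.7613/2 → 2, 0.3172/1 → 0; chars 20.
Subsquare: 1.7613/0.0833333 → 21 → v, 0.3172/0.0416667 → 7 → h; chars vh.

EH20vh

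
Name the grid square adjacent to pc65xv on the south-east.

PC75au

Longitude subsquare x = 23; +1 → 24, wraps to 0 = a, carry into square.
Longitude square 6; +1 → 7.
Latitude subsquare v = 21; −1 → 20 = u.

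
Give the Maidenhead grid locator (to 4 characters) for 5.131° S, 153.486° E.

Add 180° to longitude and 90° to latitude: 333.49, 84.87.
Field: lon ⌊333.49/20⌋ = 16 → Q; lat ⌊84.87/10⌋ = 8 → I.
Square: lon ⌊13.49/2⌋ = 6; lat ⌊4.87/1⌋ = 4.

QI64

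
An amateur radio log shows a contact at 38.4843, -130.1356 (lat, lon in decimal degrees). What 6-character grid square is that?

CM48wl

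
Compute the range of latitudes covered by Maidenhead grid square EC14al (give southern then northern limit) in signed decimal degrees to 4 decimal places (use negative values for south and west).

-65.5417, -65.5000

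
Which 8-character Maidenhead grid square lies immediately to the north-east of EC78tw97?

Longitude extended square 9; +1 → 10, wraps to 0, carry into subsquare.
Longitude subsquare t = 19; +1 → 20 = u.
Latitude extended square 7; +1 → 8.

EC78uw08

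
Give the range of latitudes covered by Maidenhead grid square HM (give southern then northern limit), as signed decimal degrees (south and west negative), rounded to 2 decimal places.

Field H=7, M=12: +7·20° lon, +12·10° lat → SW at lon -40°, lat 30°.
Cell spans 20° lon × 10° lat.
south 30.00, north 40.00.

30.00, 40.00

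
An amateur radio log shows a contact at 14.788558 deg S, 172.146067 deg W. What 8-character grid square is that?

AH35wf20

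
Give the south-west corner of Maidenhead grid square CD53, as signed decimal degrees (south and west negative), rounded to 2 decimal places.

Field C=2, D=3: +2·20° lon, +3·10° lat → SW at lon -140°, lat -60°.
Square 5, 3: +5·2° lon, +3·1° lat → SW at lon -130°, lat -57°.
latitude -57.00, longitude -130.00.

-57.00, -130.00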